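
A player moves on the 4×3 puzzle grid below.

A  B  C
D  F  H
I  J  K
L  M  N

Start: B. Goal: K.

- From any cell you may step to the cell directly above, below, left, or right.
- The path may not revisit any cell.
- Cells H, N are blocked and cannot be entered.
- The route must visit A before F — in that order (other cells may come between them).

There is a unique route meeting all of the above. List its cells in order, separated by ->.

The waypoints must appear in the order A, F, with no cell reused.
Route from B: left 1 to A, down 1 to D, right 1 to F, down 1 to J, right 1 to K — 5 moves in all.
Check: order respected (A at step 1, F at step 3).

B -> A -> D -> F -> J -> K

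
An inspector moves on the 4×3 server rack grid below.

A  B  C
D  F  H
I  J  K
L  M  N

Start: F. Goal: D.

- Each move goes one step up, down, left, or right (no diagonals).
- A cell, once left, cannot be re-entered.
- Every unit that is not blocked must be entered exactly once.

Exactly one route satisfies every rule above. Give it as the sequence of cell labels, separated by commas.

F, J, I, L, M, N, K, H, C, B, A, D

Need to visit all 12 open cells exactly once, starting at F and ending at D.
Route from F: down 1 to J, left 1 to I, down 1 to L, right 2 to N, up 3 to C, left 2 to A, down 1 to D — 11 moves in all.
Check: all 12 open cells covered.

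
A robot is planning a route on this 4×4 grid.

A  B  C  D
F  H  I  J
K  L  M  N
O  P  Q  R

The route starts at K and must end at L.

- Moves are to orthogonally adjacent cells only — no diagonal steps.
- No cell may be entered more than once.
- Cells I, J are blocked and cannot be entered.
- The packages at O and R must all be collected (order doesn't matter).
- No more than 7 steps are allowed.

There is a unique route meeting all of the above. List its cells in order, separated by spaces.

Any route must reach O and R and still end at L within 7 moves, so the order of the required stops is forced.
Route from K: down 1 to O, right 3 to R, up 1 to N, left 2 to L — 7 moves in all.
Check: all required cells visited; 7 ≤ 7 moves.

K O P Q R N M L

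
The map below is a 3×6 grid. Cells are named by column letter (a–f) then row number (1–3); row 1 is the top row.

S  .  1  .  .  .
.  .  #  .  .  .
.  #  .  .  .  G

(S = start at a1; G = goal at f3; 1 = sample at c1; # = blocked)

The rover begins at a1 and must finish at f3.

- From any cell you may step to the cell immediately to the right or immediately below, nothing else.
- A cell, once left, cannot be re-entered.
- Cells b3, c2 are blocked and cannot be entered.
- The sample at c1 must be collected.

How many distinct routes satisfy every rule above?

A right/down-only route from a1 to f3 makes exactly 2 down-moves and 5 right-moves in some order.
With no other constraints that would be C(7,2) = 21 routes.
Split at c1 and multiply the segment counts (each segment already excludes blocked cells): a1→c1: 1; c1→f3: 6; product = 6.
That gives 6 routes.

6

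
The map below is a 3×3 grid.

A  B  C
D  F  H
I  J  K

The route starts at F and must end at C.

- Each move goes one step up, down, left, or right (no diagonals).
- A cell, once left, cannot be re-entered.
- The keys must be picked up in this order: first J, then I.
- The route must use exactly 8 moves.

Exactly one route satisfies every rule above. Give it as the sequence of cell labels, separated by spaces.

F H K J I D A B C

The waypoints must appear in the order J, I, with no cell reused.
Route from F: right 1 to H, down 1 to K, left 2 to I, up 2 to A, right 2 to C — 8 moves in all.
Check: order respected (J at step 3, I at step 4); 8 moves as required.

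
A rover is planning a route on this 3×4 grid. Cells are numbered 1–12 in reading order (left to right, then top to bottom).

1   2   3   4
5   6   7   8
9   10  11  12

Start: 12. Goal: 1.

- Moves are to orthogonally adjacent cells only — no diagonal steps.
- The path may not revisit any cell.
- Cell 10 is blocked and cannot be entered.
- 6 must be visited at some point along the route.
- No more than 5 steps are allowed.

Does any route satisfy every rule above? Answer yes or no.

One route that works: 12 → 8 → 7 → 6 → 2 → 1.

yes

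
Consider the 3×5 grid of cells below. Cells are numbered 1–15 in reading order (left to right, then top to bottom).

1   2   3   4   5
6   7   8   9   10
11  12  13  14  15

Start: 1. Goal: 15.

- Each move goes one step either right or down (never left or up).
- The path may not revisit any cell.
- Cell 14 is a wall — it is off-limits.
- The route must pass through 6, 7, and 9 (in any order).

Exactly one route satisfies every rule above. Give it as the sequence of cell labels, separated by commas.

Moves only go right or down, so the column and row indices never decrease.
Route from 1: down to 6, 4× right (reaching 10), down to 15 — 6 moves in all.
Check: all required cells visited.

1, 6, 7, 8, 9, 10, 15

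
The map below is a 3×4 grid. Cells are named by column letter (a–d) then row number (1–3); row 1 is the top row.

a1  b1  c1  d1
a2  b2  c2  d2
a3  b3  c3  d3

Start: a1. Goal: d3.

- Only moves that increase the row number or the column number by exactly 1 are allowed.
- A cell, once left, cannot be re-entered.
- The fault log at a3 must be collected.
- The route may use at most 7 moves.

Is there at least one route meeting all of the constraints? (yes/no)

yes

One route that works: a1 → a2 → a3 → b3 → c3 → d3.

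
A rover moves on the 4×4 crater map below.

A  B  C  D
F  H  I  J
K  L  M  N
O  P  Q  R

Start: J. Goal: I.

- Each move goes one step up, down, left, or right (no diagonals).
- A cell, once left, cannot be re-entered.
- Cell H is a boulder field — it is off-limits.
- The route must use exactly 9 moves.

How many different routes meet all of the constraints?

3

Need simple routes of exactly 9 moves from J to I (Manhattan distance 1, so 4 moves are spent on a detour and 4 undoing it).
Enumerating: J D C B A F K L M I | J N R Q P O K L M I | J N M L K F A B C I.
That gives 3 routes.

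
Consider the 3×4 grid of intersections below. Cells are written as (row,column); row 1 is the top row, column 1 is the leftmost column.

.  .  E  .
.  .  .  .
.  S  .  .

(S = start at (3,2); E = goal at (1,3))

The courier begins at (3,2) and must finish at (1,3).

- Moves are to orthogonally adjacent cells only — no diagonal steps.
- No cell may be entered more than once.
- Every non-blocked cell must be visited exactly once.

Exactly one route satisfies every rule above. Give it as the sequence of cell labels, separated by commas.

(3,2), (3,1), (2,1), (1,1), (1,2), (2,2), (2,3), (3,3), (3,4), (2,4), (1,4), (1,3)

Need to visit all 12 open cells exactly once, starting at (3,2) and ending at (1,3).
Cell (3,1) has only two open neighbours ((2,1) and (3,2)), so the path must pass straight through it: one of those is the cell it's entered from and the other is where it exits.
Route from (3,2): left 1 to (3,1), up 2 to (1,1), right 1 to (1,2), down 1 to (2,2), right 1 to (2,3), down 1 to (3,3), right 1 to (3,4), up 2 to (1,4), left 1 to (1,3) — 11 moves in all.
Check: all 12 open cells covered.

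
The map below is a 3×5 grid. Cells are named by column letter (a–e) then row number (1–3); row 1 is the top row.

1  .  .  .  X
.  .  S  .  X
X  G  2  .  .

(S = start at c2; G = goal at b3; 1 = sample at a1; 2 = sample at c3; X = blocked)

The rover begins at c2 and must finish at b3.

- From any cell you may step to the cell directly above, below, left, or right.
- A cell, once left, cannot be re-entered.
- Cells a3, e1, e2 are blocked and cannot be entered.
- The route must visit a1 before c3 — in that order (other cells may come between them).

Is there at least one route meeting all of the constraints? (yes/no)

One route that works: c2 → b2 → a2 → a1 → b1 → c1 → d1 → d2 → d3 → c3 → b3.

yes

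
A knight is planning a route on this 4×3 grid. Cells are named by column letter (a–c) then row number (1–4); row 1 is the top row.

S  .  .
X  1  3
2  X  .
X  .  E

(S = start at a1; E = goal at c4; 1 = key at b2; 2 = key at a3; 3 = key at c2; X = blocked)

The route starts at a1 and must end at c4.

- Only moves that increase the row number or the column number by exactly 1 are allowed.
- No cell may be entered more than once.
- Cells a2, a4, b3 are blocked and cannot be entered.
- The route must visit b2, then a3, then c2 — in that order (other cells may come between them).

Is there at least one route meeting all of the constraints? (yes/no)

a3 lies to the left of b2, so going from b2 to a3 would need a leftward move — but moves only go right/down, so b2 cannot be visited before a3.

no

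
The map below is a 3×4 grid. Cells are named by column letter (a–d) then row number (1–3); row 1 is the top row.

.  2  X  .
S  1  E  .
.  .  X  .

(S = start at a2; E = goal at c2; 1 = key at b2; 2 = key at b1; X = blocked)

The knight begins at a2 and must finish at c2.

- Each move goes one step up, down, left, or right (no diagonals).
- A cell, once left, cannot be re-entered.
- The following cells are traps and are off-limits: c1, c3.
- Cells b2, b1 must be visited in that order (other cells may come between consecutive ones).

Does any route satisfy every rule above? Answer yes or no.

no

Ignoring the required order, 1 revisit-free route from a2 to c2 passes through all of b2 and b1; the waypoint orders that occur are b1 → b2 (1) — never b2 → b1.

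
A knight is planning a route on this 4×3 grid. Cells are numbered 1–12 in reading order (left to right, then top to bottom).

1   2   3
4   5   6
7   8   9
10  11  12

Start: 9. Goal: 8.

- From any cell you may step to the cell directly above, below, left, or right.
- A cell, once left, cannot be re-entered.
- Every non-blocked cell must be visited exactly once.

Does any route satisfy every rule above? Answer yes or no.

One route that works: 9 → 12 → 11 → 10 → 7 → 4 → 1 → 2 → 3 → 6 → 5 → 8.

yes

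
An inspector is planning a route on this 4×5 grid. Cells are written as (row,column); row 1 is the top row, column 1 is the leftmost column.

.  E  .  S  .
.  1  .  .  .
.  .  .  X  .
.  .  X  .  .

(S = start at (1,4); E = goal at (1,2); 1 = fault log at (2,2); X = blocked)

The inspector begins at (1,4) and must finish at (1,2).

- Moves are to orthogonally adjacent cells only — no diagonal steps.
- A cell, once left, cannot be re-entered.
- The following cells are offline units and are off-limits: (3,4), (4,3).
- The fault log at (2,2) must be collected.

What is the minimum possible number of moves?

Any route passes through (2,2) somewhere between (1,4) and (1,2). Summing Manhattan distances along the two legs ((1,4) → (2,2) → (1,2)) gives a lower bound of 3 + 1 = 4 moves.
A route of 4 moves achieves this: (1,4) → (2,4) → (2,3) → (2,2) → (1,2).
Since 4 matches the lower bound, it is optimal.

4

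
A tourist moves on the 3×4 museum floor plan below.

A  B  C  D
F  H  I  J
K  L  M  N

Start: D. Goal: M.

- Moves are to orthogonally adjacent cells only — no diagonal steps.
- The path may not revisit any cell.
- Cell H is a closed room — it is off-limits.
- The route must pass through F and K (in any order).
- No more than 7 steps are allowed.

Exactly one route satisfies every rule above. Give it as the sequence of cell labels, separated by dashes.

D - C - B - A - F - K - L - M

The budget equals the shortest possible length, so every move has to be on a shortest route through the required cells.
Route from D: left 3 to A, down 2 to K, right 2 to M — 7 moves in all.
Check: all required cells visited; 7 ≤ 7 moves.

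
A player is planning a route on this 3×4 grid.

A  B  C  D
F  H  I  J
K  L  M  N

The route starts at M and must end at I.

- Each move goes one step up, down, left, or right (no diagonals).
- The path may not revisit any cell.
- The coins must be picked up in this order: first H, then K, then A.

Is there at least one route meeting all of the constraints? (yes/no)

no

Ignoring the required order, 2 revisit-free routes from M to I pass through all of H, K, and A; the waypoint orders that occur are K → A → H (1); A → K → H (1) — never H → K → A.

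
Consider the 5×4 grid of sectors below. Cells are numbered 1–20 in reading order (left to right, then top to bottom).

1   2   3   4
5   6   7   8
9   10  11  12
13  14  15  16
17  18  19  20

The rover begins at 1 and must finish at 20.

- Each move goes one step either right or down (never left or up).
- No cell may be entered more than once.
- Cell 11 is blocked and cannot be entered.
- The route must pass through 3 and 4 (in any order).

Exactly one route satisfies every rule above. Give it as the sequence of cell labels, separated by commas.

1, 2, 3, 4, 8, 12, 16, 20

Moves only go right or down, so the column and row indices never decrease.
Route from 1: right 3 to 4, down 4 to 20 — 7 moves in all.
Check: all required cells visited.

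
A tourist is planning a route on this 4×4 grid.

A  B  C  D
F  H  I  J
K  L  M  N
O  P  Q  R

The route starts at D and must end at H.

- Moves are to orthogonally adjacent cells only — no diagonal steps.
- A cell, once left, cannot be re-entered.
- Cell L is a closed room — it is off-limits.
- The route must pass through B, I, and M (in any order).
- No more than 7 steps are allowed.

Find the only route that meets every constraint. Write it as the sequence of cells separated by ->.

D -> J -> N -> M -> I -> C -> B -> H

The budget equals the shortest possible length, so every move has to be on a shortest route through the required cells.
Route from D: down 2 to N, left 1 to M, up 2 to C, left 1 to B, down 1 to H — 7 moves in all.
Check: all required cells visited; 7 ≤ 7 moves.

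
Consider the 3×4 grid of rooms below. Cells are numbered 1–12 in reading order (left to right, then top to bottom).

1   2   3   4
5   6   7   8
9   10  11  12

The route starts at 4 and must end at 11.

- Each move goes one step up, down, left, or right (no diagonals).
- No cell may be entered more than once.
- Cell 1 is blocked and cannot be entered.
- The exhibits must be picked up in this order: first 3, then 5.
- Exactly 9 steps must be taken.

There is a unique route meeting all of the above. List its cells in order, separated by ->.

4 -> 8 -> 7 -> 3 -> 2 -> 6 -> 5 -> 9 -> 10 -> 11

The waypoints must appear in the order 3, 5, with no cell reused.
Route from 4: down 1 to 8, left 1 to 7, up 1 to 3, left 1 to 2, down 1 to 6, left 1 to 5, down 1 to 9, right 2 to 11 — 9 moves in all.
Check: order respected (3 at step 3, 5 at step 6); 9 moves as required.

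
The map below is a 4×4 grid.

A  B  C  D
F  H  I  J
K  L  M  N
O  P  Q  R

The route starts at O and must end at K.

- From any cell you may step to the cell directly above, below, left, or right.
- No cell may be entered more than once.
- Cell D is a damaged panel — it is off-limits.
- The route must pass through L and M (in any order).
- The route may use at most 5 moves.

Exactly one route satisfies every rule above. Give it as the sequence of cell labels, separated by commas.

O, P, Q, M, L, K

Any route must reach L and M and still end at K within 5 moves, so the order of the required stops is forced.
Route from O: right 2 to Q, up 1 to M, left 2 to K — 5 moves in all.
Check: all required cells visited; 5 ≤ 5 moves.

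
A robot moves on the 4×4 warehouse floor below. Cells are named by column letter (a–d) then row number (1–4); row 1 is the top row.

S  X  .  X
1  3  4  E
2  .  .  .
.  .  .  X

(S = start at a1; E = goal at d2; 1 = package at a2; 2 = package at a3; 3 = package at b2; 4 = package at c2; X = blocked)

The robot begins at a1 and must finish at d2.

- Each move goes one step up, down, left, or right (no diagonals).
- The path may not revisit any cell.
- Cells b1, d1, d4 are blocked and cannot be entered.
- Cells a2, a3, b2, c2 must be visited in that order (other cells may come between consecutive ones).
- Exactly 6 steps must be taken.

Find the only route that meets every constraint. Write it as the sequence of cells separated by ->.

a1 -> a2 -> a3 -> b3 -> b2 -> c2 -> d2

The waypoints must appear in the order a2, a3, b2, c2, with no cell reused.
Route from a1: down 2 to a3, right 1 to b3, up 1 to b2, right 2 to d2 — 6 moves in all.
Check: order respected (1 at step 1, 2 at step 2, 3 at step 4, 4 at step 5); 6 moves as required.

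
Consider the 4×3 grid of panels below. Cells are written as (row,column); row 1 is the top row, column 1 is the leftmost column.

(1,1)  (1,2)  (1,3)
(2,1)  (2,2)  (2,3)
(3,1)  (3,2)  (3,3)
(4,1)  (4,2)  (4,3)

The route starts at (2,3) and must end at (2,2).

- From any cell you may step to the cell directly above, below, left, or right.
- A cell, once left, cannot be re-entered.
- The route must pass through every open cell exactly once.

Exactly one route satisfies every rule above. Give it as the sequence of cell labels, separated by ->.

Need to visit all 12 open cells exactly once, starting at (2,3) and ending at (2,2).
Cell (1,1) has only two open neighbours ((2,1) and (1,2)), so the path must pass straight through it: one of those is the cell it's entered from and the other is where it exits.
Route from (2,3): up to (1,3), 2× left (reaching (1,1)), 3× down (reaching (4,1)), 2× right (reaching (4,3)), up to (3,3), left to (3,2), up to (2,2) — 11 moves in all.
Check: all 12 open cells covered.

(2,3) -> (1,3) -> (1,2) -> (1,1) -> (2,1) -> (3,1) -> (4,1) -> (4,2) -> (4,3) -> (3,3) -> (3,2) -> (2,2)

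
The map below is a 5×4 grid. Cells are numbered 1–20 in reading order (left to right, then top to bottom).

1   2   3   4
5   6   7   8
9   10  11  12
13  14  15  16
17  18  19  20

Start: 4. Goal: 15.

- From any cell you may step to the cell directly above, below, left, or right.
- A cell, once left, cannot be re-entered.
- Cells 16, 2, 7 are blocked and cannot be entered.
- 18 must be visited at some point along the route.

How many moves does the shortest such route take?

Any route passes through 18 somewhere between 4 and 15. Summing Manhattan distances along the two legs (4 → 18 → 15) gives a lower bound of 6 + 2 = 8 moves.
A route of 8 moves achieves this: 4 → 8 → 12 → 11 → 10 → 14 → 18 → 19 → 15.
Since 8 matches the lower bound, it is optimal.

8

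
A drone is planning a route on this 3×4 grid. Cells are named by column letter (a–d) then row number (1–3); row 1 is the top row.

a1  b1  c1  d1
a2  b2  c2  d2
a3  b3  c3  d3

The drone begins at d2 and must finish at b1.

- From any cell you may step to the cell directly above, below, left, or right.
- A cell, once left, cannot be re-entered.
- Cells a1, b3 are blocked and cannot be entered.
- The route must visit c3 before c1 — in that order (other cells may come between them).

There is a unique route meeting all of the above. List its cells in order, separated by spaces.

d2 d3 c3 c2 c1 b1

The waypoints must appear in the order c3, c1, with no cell reused.
Route from d2: down 1 to d3, left 1 to c3, up 2 to c1, left 1 to b1 — 5 moves in all.
Check: order respected (c3 at step 2, c1 at step 4).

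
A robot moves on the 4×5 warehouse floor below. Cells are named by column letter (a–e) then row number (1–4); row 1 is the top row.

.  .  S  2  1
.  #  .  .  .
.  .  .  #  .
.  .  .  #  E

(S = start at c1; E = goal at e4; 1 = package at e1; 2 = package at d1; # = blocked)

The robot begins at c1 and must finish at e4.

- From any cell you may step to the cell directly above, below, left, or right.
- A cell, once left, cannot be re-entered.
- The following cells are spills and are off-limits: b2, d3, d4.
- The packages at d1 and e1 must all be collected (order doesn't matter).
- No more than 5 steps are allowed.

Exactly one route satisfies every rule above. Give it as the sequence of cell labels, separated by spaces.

Any route must reach d1 and e1 and still end at e4 within 5 moves, so the order of the required stops is forced.
Route from c1: right 2 to e1, down 3 to e4 — 5 moves in all.
Check: all required cells visited; 5 ≤ 5 moves.

c1 d1 e1 e2 e3 e4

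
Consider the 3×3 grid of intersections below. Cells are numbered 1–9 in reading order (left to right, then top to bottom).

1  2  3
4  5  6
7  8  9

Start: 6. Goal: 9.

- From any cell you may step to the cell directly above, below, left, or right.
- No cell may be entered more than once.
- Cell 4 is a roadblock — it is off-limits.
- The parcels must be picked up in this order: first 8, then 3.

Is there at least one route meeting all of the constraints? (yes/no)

no

Ignoring the required order, 1 revisit-free route from 6 to 9 passes through all of 8 and 3; the waypoint orders that occur are 3 → 8 (1) — never 8 → 3.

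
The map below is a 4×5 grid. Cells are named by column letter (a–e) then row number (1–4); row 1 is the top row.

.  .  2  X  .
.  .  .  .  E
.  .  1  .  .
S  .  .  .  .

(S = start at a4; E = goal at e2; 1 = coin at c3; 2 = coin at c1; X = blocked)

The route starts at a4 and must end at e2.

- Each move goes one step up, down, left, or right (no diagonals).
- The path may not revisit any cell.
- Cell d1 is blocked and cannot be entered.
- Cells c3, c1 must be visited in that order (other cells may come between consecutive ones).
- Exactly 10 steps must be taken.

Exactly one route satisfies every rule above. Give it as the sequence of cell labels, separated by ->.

The waypoints must appear in the order c3, c1, with no cell reused.
Route from a4: right 2 to c4, up 1 to c3, left 1 to b3, up 2 to b1, right 1 to c1, down 1 to c2, right 2 to e2 — 10 moves in all.
Check: order respected (1 at step 3, 2 at step 7); 10 moves as required.

a4 -> b4 -> c4 -> c3 -> b3 -> b2 -> b1 -> c1 -> c2 -> d2 -> e2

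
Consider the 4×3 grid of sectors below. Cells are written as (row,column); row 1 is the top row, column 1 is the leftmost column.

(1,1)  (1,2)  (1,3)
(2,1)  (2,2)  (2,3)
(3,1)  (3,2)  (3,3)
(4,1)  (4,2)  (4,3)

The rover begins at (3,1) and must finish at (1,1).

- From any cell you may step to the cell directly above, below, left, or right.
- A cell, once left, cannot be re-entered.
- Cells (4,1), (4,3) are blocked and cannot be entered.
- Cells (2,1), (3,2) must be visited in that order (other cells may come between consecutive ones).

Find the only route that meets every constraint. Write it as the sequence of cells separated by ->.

The waypoints must appear in the order (2,1), (3,2), with no cell reused.
Route from (3,1): up to (2,1), right to (2,2), down to (3,2), right to (3,3), 2× up (reaching (1,3)), 2× left (reaching (1,1)) — 8 moves in all.
Check: order respected ((2,1) at step 1, (3,2) at step 3).

(3,1) -> (2,1) -> (2,2) -> (3,2) -> (3,3) -> (2,3) -> (1,3) -> (1,2) -> (1,1)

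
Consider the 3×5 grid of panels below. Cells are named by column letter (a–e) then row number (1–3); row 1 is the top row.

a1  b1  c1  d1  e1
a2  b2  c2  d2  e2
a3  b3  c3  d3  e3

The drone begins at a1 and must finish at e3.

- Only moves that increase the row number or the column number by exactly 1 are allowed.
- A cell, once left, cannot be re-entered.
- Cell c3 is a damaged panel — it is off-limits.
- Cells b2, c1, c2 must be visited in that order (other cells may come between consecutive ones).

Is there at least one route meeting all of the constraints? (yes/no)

no

c1 lies above b2, so going from b2 to c1 would need an upward move — but moves only go right/down, so b2 cannot be visited before c1.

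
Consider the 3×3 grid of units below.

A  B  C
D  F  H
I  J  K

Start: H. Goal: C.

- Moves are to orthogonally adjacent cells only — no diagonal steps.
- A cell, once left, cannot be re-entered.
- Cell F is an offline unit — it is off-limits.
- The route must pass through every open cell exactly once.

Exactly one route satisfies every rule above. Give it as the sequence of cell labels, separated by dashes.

Need to visit all 8 open cells exactly once, starting at H and ending at C.
Cell A has only two open neighbours (D and B), so the path must pass straight through it: one of those is the cell it's entered from and the other is where it exits.
Route from H: down 1 to K, left 2 to I, up 2 to A, right 2 to C — 7 moves in all.
Check: all 8 open cells covered.

H - K - J - I - D - A - B - C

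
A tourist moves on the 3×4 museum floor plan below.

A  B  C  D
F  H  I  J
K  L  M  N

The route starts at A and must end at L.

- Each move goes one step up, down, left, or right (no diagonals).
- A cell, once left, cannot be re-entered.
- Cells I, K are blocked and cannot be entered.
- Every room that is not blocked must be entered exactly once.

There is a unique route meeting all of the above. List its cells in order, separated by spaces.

Need to visit all 10 open cells exactly once, starting at A and ending at L.
Cell C has only two open neighbours (B and D), so the path must pass straight through it: one of those is the cell it's entered from and the other is where it exits.
Route from A: down to F, right to H, up to B, 2× right (reaching D), 2× down (reaching N), 2× left (reaching L) — 9 moves in all.
Check: all 10 open cells covered.

A F H B C D J N M L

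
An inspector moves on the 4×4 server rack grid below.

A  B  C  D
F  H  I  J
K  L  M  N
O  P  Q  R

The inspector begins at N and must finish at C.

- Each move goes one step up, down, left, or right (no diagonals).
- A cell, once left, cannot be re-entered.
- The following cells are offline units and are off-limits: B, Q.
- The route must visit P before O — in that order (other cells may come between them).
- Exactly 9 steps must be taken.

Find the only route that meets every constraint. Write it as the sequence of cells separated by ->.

The waypoints must appear in the order P, O, with no cell reused.
Route from N: left 2 to L, down 1 to P, left 1 to O, up 2 to F, right 2 to I, up 1 to C — 9 moves in all.
Check: order respected (P at step 3, O at step 4); 9 moves as required.

N -> M -> L -> P -> O -> K -> F -> H -> I -> C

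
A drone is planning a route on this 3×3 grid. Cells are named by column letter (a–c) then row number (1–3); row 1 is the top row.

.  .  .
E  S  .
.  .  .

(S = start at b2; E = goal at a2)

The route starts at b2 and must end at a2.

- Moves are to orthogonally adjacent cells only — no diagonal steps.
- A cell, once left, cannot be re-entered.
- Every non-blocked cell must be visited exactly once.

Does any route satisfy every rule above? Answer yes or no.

no

Colour the cells like a checkerboard: each orthogonal step flips colour, so a Hamiltonian route alternates colours. Here there are 5 cells of one colour and 4 of the other, with start on the opposite colour to the goal — the counts and endpoints can't be arranged into an alternating sequence of length 9, so no Hamiltonian route exists.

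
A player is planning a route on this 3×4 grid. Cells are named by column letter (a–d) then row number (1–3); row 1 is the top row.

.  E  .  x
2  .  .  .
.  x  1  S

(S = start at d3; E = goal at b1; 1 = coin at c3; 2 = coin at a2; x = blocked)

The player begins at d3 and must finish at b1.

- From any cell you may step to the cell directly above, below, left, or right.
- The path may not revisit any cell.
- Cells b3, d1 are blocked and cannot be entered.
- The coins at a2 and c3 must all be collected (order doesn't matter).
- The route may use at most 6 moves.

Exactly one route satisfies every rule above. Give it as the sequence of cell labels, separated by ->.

The budget equals the shortest possible length, so every move has to be on a shortest route through the required cells.
Route from d3: left to c3, up to c2, 2× left (reaching a2), up to a1, right to b1 — 6 moves in all.
Check: all required cells visited; 6 ≤ 6 moves.

d3 -> c3 -> c2 -> b2 -> a2 -> a1 -> b1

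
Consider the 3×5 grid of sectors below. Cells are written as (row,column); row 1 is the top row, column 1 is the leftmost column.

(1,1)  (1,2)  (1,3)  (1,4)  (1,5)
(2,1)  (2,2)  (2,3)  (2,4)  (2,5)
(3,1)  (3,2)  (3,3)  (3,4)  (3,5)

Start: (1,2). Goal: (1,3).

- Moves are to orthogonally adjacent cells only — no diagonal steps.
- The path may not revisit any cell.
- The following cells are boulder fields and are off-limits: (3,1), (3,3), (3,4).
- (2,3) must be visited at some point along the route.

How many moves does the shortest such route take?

Any route passes through (2,3) somewhere between (1,2) and (1,3). Summing Manhattan distances along the two legs ((1,2) → (2,3) → (1,3)) gives a lower bound of 2 + 1 = 3 moves.
A route of 3 moves achieves this: (1,2) → (2,2) → (2,3) → (1,3).
Since 3 matches the lower bound, it is optimal.

3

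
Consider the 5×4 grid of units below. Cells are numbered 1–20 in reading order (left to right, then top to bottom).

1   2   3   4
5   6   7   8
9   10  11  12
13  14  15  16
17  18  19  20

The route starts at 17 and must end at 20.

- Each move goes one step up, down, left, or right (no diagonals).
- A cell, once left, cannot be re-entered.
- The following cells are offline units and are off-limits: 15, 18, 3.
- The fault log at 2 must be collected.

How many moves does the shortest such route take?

11

Any route passes through 2 somewhere between 17 and 20. Summing Manhattan distances along the two legs (17 → 2 → 20) gives a lower bound of 5 + 6 = 11 moves.
A route of 11 moves achieves this: 17 → 13 → 9 → 5 → 1 → 2 → 6 → 10 → 11 → 12 → 16 → 20.
Since 11 matches the lower bound, it is optimal.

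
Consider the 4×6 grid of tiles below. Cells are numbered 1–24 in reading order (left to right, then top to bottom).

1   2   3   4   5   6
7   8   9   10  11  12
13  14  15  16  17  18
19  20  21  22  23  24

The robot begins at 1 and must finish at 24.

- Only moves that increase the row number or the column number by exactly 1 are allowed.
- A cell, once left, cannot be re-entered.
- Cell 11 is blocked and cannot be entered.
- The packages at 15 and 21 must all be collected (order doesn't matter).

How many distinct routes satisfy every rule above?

A right/down-only route from 1 to 24 makes exactly 3 down-moves and 5 right-moves in some order.
With no other constraints that would be C(8,3) = 56 routes.
A monotone route can only reach the required cells in the order 15, 21, so split there and multiply the segment counts (each segment already excludes blocked cells): 1→15: 6; 15→21: 1; 21→24: 1; product = 6.
That gives 6 routes.

6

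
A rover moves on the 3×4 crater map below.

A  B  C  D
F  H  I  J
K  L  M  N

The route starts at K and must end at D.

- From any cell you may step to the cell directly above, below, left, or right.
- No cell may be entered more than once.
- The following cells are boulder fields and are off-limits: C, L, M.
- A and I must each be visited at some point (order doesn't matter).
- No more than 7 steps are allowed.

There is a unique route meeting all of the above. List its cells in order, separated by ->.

Any route must reach A and I and still end at D within 7 moves, so the order of the required stops is forced.
Route from K: 2× up (reaching A), right to B, down to H, 2× right (reaching J), up to D — 7 moves in all.
Check: all required cells visited; 7 ≤ 7 moves.

K -> F -> A -> B -> H -> I -> J -> D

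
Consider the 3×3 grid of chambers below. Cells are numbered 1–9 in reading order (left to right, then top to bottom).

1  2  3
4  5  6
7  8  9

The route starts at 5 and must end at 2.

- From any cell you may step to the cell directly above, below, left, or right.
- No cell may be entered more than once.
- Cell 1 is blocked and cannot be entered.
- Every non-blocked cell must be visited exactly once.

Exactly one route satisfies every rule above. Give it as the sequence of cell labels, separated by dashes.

5 - 4 - 7 - 8 - 9 - 6 - 3 - 2

Need to visit all 8 open cells exactly once, starting at 5 and ending at 2.
Cell 7 has only two open neighbours (4 and 8), so the path must pass straight through it: one of those is the cell it's entered from and the other is where it exits.
Route from 5: left 1 to 4, down 1 to 7, right 2 to 9, up 2 to 3, left 1 to 2 — 7 moves in all.
Check: all 8 open cells covered.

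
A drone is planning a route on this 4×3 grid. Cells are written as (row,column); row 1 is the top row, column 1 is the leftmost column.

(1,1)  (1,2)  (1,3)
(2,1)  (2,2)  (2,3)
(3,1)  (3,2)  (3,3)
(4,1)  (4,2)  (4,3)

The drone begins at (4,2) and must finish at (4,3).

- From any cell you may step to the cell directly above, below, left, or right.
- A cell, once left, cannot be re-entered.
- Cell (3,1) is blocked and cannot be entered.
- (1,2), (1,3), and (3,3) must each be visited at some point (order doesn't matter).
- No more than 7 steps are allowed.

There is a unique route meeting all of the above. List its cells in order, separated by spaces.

(4,2) (3,2) (2,2) (1,2) (1,3) (2,3) (3,3) (4,3)

The 7-move cap with required stops at (1,2), (1,3), (3,3) leaves no slack for detours.
Route from (4,2): up 3 to (1,2), right 1 to (1,3), down 3 to (4,3) — 7 moves in all.
Check: all required cells visited; 7 ≤ 7 moves.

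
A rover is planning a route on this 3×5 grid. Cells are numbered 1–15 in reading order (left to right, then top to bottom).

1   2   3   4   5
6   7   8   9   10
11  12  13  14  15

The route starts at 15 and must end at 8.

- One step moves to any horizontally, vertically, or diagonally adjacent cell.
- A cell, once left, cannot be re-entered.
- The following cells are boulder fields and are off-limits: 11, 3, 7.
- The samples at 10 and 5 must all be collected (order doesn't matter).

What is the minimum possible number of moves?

Any route passes through 10 and 5 in some order between 15 and 8. Summing Chebyshev distances along each leg and taking the cheapest ordering (15 → 10 → 5 → 8) gives a lower bound of 1 + 1 + 2 = 4 moves.
A route of 4 moves achieves this: 15 → 10 → 5 → 4 → 8.
Since 4 matches the lower bound, it is optimal.

4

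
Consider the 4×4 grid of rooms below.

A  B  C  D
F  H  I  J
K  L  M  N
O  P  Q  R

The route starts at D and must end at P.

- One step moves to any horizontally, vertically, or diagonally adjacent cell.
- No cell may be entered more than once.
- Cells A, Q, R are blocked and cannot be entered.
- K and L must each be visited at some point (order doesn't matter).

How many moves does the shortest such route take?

Any route passes through K and L in some order between D and P. Summing Chebyshev distances along each leg and taking the cheapest ordering (D → L → K → P) gives a lower bound of 2 + 1 + 1 = 4 moves.
A route of 4 moves achieves this: D → I → L → K → P.
Since 4 matches the lower bound, it is optimal.

4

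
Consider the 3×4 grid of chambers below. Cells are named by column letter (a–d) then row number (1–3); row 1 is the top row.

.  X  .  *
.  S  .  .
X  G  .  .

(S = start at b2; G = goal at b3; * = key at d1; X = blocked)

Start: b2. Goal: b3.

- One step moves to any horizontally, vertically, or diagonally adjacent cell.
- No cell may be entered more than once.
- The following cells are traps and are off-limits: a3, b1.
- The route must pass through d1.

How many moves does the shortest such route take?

Any route passes through d1 somewhere between b2 and b3. Summing Chebyshev distances along the two legs (b2 → d1 → b3) gives a lower bound of 2 + 2 = 4 moves.
A route of 4 moves achieves this: b2 → c1 → d1 → c2 → b3.
Since 4 matches the lower bound, it is optimal.

4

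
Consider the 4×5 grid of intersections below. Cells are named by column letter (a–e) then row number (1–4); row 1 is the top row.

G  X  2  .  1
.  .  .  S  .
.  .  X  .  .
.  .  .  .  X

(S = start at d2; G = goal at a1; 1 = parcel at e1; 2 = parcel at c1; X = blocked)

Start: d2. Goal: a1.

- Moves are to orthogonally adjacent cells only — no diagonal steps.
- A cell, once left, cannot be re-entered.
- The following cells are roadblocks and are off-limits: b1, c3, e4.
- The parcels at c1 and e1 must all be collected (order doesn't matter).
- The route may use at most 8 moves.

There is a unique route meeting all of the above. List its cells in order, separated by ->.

The 8-move cap with required stops at c1, e1 leaves no slack for detours.
Route from d2: right to e2, up to e1, 2× left (reaching c1), down to c2, 2× left (reaching a2), up to a1 — 8 moves in all.
Check: all required cells visited; 8 ≤ 8 moves.

d2 -> e2 -> e1 -> d1 -> c1 -> c2 -> b2 -> a2 -> a1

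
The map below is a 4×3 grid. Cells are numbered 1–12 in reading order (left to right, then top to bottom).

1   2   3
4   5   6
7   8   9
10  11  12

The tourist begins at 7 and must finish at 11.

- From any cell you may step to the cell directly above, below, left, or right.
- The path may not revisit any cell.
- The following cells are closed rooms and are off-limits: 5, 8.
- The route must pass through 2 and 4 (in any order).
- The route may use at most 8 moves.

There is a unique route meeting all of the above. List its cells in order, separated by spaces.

7 4 1 2 3 6 9 12 11

The 8-move cap with required stops at 2, 4 leaves no slack for detours.
Route from 7: 2× up (reaching 1), 2× right (reaching 3), 3× down (reaching 12), left to 11 — 8 moves in all.
Check: all required cells visited; 8 ≤ 8 moves.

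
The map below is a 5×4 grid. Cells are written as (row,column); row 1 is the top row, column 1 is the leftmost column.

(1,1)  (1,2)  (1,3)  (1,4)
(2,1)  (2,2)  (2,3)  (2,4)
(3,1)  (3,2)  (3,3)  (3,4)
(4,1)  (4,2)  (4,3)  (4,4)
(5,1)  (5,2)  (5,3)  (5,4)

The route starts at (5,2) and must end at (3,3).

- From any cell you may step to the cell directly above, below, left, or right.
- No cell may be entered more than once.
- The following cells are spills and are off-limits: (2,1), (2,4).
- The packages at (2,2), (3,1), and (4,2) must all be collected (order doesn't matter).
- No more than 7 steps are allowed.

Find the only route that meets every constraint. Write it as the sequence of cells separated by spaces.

(5,2) (4,2) (4,1) (3,1) (3,2) (2,2) (2,3) (3,3)

The budget equals the shortest possible length, so every move has to be on a shortest route through the required cells.
Route from (5,2): up 1 to (4,2), left 1 to (4,1), up 1 to (3,1), right 1 to (3,2), up 1 to (2,2), right 1 to (2,3), down 1 to (3,3) — 7 moves in all.
Check: all required cells visited; 7 ≤ 7 moves.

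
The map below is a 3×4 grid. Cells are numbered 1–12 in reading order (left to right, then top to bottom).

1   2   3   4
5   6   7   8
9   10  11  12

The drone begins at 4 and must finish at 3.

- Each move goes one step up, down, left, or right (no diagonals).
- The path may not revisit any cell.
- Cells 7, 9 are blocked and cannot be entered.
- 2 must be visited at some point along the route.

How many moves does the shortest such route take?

Any route passes through 2 somewhere between 4 and 3. Summing Manhattan distances along the two legs (4 → 2 → 3) gives a lower bound of 2 + 1 = 3 moves.
The shortest route satisfying every rule uses 7 moves: 4 → 8 → 12 → 11 → 10 → 6 → 2 → 3.
The bound of 3 isn't tight here; checking systematically, no route of length 3 through 6 satisfies every constraint (on a 4-connected grid the length of any start-to-goal walk has the same parity as the Manhattan bound, so only lengths 3, 5, 7, … need checking), so 7 is the minimum.

7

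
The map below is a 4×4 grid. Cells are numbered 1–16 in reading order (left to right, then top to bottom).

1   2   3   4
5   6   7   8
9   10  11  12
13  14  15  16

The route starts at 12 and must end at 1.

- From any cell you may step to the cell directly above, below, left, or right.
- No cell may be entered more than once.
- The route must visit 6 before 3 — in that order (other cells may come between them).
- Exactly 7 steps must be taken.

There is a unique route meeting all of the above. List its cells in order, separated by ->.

12 -> 11 -> 10 -> 6 -> 7 -> 3 -> 2 -> 1

The waypoints must appear in the order 6, 3, with no cell reused.
Route from 12: left 2 to 10, up 1 to 6, right 1 to 7, up 1 to 3, left 2 to 1 — 7 moves in all.
Check: order respected (6 at step 3, 3 at step 5); 7 moves as required.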